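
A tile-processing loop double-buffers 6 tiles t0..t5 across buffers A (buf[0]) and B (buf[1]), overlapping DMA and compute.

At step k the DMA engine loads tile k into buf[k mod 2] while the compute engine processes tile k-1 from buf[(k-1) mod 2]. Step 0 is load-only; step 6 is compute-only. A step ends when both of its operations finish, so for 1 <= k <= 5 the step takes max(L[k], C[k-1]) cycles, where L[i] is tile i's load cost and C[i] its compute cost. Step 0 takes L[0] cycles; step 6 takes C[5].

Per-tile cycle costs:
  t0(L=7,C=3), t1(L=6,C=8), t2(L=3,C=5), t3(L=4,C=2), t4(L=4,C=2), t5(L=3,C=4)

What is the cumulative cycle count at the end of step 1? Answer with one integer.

end_cycle[1] = 13

step 0: L[0]=7 → dur=7, Σ=7 | A=load:t0 B=idle [load-only]
step 1: L[1]=6 C[0]=3 → dur=6, Σ=13 | A=compute:t0 B=load:t1 [load-bound]
step 2: L[2]=3 C[1]=8 → dur=8, Σ=21 | A=load:t2 B=compute:t1 [compute-bound]
step 3: L[3]=4 C[2]=5 → dur=5, Σ=26 | A=compute:t2 B=load:t3 [compute-bound]
step 4: L[4]=4 C[3]=2 → dur=4, Σ=30 | A=load:t4 B=compute:t3 [load-bound]
step 5: L[5]=3 C[4]=2 → dur=3, Σ=33 | A=compute:t4 B=load:t5 [load-bound]
step 6: C[5]=4 → dur=4, Σ=37 | A=idle B=compute:t5 [compute-only]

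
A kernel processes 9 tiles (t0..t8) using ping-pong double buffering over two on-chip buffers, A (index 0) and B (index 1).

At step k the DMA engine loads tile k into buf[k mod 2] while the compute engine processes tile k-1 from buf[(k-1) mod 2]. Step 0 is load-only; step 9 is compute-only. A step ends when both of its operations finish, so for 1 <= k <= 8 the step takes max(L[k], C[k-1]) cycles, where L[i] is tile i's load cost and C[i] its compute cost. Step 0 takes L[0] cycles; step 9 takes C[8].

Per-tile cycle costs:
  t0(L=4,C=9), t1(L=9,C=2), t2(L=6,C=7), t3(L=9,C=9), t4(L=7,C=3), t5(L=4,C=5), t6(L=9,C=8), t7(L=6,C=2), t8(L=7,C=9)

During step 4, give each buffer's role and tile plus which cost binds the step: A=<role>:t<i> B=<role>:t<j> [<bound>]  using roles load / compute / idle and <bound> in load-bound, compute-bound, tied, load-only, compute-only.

[0] DMA t0→A (4c) ∥ CU idle ⇒ 4c, clock 4
[1] DMA t1→B (9c) ∥ CU A:t0 (9c) ⇒ 9c, clock 13
[2] DMA t2→A (6c) ∥ CU B:t1 (2c) ⇒ 6c, clock 19
[3] DMA t3→B (9c) ∥ CU A:t2 (7c) ⇒ 9c, clock 28
[4] DMA t4→A (7c) ∥ CU B:t3 (9c) ⇒ 9c, clock 37
[5] DMA t5→B (4c) ∥ CU A:t4 (3c) ⇒ 4c, clock 41
[6] DMA t6→A (9c) ∥ CU B:t5 (5c) ⇒ 9c, clock 50
[7] DMA t7→B (6c) ∥ CU A:t6 (8c) ⇒ 8c, clock 58
[8] DMA t8→A (7c) ∥ CU B:t7 (2c) ⇒ 7c, clock 65
[9] DMA idle ∥ CU A:t8 (9c) ⇒ 9c, clock 74

step 4: A=load:t4 B=compute:t3 [compute-bound]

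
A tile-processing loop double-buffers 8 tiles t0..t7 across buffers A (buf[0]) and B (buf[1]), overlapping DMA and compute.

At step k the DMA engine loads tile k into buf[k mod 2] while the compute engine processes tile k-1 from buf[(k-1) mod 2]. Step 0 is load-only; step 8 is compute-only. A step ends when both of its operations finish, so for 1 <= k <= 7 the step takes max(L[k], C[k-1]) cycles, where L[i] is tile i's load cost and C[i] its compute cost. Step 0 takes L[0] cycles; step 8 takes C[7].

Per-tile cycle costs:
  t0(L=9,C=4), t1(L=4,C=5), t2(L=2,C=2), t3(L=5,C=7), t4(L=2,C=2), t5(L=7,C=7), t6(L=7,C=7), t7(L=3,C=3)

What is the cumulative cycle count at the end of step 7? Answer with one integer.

end_cycle[7] = 51

  0. 9=9c; end=9; A:t0 B:-
  1. max(4,4)=4c; end=13; A:t0 B:t1
  2. max(2,5)=5c; end=18; A:t2 B:t1
  3. max(5,2)=5c; end=23; A:t2 B:t3
  4. max(2,7)=7c; end=30; A:t4 B:t3
  5. max(7,2)=7c; end=37; A:t4 B:t5
  6. max(7,7)=7c; end=44; A:t6 B:t5
  7. max(3,7)=7c; end=51; A:t6 B:t7
  8. 3=3c; end=54; A:t6 B:t7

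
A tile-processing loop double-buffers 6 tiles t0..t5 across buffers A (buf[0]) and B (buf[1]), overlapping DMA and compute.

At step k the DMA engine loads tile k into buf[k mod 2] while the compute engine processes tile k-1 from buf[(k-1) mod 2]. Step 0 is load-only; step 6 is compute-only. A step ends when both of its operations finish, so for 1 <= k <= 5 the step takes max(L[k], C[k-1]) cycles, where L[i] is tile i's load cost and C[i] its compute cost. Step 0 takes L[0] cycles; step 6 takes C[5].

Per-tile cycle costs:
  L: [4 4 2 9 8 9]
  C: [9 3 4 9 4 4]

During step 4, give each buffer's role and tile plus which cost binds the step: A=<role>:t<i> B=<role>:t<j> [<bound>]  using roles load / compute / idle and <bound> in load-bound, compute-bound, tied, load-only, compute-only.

  0. 4=4c; end=4; A:t0 B:-
  1. max(4,9)=9c; end=13; A:t0 B:t1
  2. max(2,3)=3c; end=16; A:t2 B:t1
  3. max(9,4)=9c; end=25; A:t2 B:t3
  4. max(8,9)=9c; end=34; A:t4 B:t3
  5. max(9,4)=9c; end=43; A:t4 B:t5
  6. 4=4c; end=47; A:t4 B:t5

step 4: A=load:t4 B=compute:t3 [compute-bound]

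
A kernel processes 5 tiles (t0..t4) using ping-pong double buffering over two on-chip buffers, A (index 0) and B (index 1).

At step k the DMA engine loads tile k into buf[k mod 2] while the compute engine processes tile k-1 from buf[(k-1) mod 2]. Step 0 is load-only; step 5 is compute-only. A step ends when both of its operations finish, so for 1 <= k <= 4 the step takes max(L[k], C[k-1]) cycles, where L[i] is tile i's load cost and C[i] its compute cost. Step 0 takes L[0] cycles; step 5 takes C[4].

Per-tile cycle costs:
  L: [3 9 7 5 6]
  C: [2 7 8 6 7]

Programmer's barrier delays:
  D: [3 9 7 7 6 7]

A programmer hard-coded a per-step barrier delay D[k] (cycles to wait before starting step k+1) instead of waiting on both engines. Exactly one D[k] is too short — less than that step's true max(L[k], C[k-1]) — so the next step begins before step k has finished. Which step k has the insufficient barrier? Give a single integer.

k=0 barrier L[0]=3→3c, D[0]=3 ok
k=1 barrier max(L[1]=9,C[0]=2)→9c, D[1]=9 ok
k=2 barrier max(L[2]=7,C[1]=7)→7c, D[2]=7 ok
k=3 barrier max(L[3]=5,C[2]=8)→8c, D[3]=7 SHORT
k=4 barrier max(L[4]=6,C[3]=6)→6c, D[4]=6 ok
k=5 barrier C[4]=7→7c, D[5]=7 ok

hazard at step 3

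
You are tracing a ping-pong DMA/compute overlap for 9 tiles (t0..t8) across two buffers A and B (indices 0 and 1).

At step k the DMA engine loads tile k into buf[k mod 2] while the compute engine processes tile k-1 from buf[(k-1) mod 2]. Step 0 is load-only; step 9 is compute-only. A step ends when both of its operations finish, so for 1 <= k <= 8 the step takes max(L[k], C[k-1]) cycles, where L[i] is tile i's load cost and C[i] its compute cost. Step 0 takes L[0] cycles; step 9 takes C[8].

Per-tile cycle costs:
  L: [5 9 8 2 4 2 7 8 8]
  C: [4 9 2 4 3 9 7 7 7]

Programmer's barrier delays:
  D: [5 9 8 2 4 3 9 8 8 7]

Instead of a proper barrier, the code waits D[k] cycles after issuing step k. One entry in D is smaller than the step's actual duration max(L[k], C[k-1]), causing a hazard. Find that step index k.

k=0 barrier L[0]=5→5c, D[0]=5 ok
k=1 barrier max(L[1]=9,C[0]=4)→9c, D[1]=9 ok
k=2 barrier max(L[2]=8,C[1]=9)→9c, D[2]=8 SHORT
k=3 barrier max(L[3]=2,C[2]=2)→2c, D[3]=2 ok
k=4 barrier max(L[4]=4,C[3]=4)→4c, D[4]=4 ok
k=5 barrier max(L[5]=2,C[4]=3)→3c, D[5]=3 ok
k=6 barrier max(L[6]=7,C[5]=9)→9c, D[6]=9 ok
k=7 barrier max(L[7]=8,C[6]=7)→8c, D[7]=8 ok
k=8 barrier max(L[8]=8,C[7]=7)→8c, D[8]=8 ok
k=9 barrier C[8]=7→7c, D[9]=7 ok

hazard at step 2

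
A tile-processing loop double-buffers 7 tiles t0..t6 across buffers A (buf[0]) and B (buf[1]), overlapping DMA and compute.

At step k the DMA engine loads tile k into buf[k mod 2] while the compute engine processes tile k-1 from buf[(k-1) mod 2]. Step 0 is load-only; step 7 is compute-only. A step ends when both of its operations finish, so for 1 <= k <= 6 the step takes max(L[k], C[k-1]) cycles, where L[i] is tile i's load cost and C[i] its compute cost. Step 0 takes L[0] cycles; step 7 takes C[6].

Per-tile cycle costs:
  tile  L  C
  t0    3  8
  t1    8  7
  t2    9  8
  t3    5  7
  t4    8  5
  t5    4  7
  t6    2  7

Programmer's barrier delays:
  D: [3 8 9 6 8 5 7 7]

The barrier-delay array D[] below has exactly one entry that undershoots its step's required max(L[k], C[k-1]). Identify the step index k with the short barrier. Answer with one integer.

hazard at step 3

[0] required=L[0]=3=3 vs D=3 ok
[1] required=max(L[1]=8,C[0]=8)=8 vs D=8 ok
[2] required=max(L[2]=9,C[1]=7)=9 vs D=9 ok
[3] required=max(L[3]=5,C[2]=8)=8 vs D=6 SHORT
[4] required=max(L[4]=8,C[3]=7)=8 vs D=8 ok
[5] required=max(L[5]=4,C[4]=5)=5 vs D=5 ok
[6] required=max(L[6]=2,C[5]=7)=7 vs D=7 ok
[7] required=C[6]=7=7 vs D=7 ok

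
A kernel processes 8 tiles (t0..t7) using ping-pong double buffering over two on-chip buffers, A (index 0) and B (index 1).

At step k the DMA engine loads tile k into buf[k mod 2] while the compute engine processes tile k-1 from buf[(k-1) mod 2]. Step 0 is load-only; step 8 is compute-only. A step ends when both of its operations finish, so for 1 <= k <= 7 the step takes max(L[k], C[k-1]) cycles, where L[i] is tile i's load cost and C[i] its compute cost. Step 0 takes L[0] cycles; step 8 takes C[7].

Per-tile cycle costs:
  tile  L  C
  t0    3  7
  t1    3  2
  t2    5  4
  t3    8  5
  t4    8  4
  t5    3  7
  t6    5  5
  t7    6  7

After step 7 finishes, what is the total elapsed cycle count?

end_cycle[7] = 48

[0] DMA t0→A (3c) ∥ CU idle ⇒ 3c, clock 3
[1] DMA t1→B (3c) ∥ CU A:t0 (7c) ⇒ 7c, clock 10
[2] DMA t2→A (5c) ∥ CU B:t1 (2c) ⇒ 5c, clock 15
[3] DMA t3→B (8c) ∥ CU A:t2 (4c) ⇒ 8c, clock 23
[4] DMA t4→A (8c) ∥ CU B:t3 (5c) ⇒ 8c, clock 31
[5] DMA t5→B (3c) ∥ CU A:t4 (4c) ⇒ 4c, clock 35
[6] DMA t6→A (5c) ∥ CU B:t5 (7c) ⇒ 7c, clock 42
[7] DMA t7→B (6c) ∥ CU A:t6 (5c) ⇒ 6c, clock 48
[8] DMA idle ∥ CU B:t7 (7c) ⇒ 7c, clock 55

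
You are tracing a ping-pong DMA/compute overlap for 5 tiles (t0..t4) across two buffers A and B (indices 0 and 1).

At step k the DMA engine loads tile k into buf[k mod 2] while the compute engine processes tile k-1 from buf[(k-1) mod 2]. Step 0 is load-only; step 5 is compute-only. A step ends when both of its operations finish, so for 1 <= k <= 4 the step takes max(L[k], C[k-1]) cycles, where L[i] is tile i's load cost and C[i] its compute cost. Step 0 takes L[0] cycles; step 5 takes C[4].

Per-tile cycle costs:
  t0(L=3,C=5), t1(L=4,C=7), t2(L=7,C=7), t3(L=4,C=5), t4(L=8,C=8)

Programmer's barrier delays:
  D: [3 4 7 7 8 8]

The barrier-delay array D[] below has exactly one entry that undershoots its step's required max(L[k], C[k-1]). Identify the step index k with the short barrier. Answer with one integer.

hazard at step 1

[0] required=L[0]=3=3 vs D=3 ok
[1] required=max(L[1]=4,C[0]=5)=5 vs D=4 SHORT
[2] required=max(L[2]=7,C[1]=7)=7 vs D=7 ok
[3] required=max(L[3]=4,C[2]=7)=7 vs D=7 ok
[4] required=max(L[4]=8,C[3]=5)=8 vs D=8 ok
[5] required=C[4]=8=8 vs D=8 ok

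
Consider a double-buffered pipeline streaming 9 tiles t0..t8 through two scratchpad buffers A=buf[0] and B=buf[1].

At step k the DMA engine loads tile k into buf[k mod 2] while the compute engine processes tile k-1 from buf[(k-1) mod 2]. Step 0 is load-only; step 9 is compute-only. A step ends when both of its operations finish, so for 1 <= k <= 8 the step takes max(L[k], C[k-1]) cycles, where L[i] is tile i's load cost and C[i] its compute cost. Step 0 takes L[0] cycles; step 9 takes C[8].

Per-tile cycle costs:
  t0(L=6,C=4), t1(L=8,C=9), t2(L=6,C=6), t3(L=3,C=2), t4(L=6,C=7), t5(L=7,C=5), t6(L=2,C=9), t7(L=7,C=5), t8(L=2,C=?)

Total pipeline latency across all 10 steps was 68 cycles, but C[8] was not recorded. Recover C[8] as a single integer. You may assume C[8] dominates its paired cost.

step 0 = dur = L[0]=6 = 6
step 1 = dur = max(L[1]=8, C[0]=4) = 8
step 2 = dur = max(L[2]=6, C[1]=9) = 9
step 3 = dur = max(L[3]=3, C[2]=6) = 6
step 4 = dur = max(L[4]=6, C[3]=2) = 6
step 5 = dur = max(L[5]=7, C[4]=7) = 7
step 6 = dur = max(L[6]=2, C[5]=5) = 5
step 7 = dur = max(L[7]=7, C[6]=9) = 9
step 8 = dur = max(L[8]=2, C[7]=5) = 5
step 9 = dur = C[8]=? = C[8]  (unknown; binding)
sum of known step durations = 61
dur[9] = total - known = 68 - 61 = 7
C[8] is the binding max in step 9, so C[8] = dur[9] = 7

C[8] = 7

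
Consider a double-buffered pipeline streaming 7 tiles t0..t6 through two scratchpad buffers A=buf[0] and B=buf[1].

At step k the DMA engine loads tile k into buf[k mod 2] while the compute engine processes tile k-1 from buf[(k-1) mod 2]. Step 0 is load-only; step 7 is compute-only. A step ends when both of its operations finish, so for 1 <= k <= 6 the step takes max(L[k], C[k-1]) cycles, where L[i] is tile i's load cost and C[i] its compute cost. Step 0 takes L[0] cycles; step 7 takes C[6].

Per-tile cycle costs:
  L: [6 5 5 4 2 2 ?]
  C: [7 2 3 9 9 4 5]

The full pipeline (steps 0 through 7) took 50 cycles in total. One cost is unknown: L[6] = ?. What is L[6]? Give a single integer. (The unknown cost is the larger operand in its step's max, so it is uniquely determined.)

L[6] = 5

step 0: dur = L[0]=6 = 6
step 1: dur = max(L[1]=5, C[0]=7) = 7
step 2: dur = max(L[2]=5, C[1]=2) = 5
step 3: dur = max(L[3]=4, C[2]=3) = 4
step 4: dur = max(L[4]=2, C[3]=9) = 9
step 5: dur = max(L[5]=2, C[4]=9) = 9
step 6: dur = max(L[6]=?, C[5]=4) = L[6]  (unknown; binding)
step 7: dur = C[6]=5 = 5
sum of known step durations = 45
dur[6] = total - known = 50 - 45 = 5
L[6] is the binding max in step 6, so L[6] = dur[6] = 5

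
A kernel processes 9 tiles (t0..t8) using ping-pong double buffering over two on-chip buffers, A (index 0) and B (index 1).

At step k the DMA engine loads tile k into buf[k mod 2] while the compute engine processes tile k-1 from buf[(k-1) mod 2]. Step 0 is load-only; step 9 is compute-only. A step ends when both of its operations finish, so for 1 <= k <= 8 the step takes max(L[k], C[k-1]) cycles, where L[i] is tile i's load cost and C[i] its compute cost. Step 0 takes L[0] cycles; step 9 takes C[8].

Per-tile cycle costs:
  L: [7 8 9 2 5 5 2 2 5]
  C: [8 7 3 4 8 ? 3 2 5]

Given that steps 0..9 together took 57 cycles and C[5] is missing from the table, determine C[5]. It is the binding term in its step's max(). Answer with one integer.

C[5] = 4

step 0: dur = L[0]=7 = 7
step 1: dur = max(L[1]=8, C[0]=8) = 8
step 2: dur = max(L[2]=9, C[1]=7) = 9
step 3: dur = max(L[3]=2, C[2]=3) = 3
step 4: dur = max(L[4]=5, C[3]=4) = 5
step 5: dur = max(L[5]=5, C[4]=8) = 8
step 6: dur = max(L[6]=2, C[5]=?) = C[5]  (unknown; binding)
step 7: dur = max(L[7]=2, C[6]=3) = 3
step 8: dur = max(L[8]=5, C[7]=2) = 5
step 9: dur = C[8]=5 = 5
sum of known step durations = 53
dur[6] = total - known = 57 - 53 = 4
C[5] is the binding max in step 6, so C[5] = dur[6] = 4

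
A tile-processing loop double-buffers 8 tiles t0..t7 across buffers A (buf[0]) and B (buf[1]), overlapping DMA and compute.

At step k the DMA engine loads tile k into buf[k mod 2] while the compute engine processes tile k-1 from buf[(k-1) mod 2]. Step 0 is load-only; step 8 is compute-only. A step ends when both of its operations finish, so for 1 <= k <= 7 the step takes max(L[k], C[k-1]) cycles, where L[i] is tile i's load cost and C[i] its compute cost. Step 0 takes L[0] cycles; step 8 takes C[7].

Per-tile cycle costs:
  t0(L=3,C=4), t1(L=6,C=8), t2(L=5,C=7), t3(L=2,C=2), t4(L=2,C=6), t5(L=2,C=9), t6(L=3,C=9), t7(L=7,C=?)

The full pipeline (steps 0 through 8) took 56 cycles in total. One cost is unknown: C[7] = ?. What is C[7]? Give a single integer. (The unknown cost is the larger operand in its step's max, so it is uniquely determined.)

step 0 = dur = L[0]=3 = 3
step 1 = dur = max(L[1]=6, C[0]=4) = 6
step 2 = dur = max(L[2]=5, C[1]=8) = 8
step 3 = dur = max(L[3]=2, C[2]=7) = 7
step 4 = dur = max(L[4]=2, C[3]=2) = 2
step 5 = dur = max(L[5]=2, C[4]=6) = 6
step 6 = dur = max(L[6]=3, C[5]=9) = 9
step 7 = dur = max(L[7]=7, C[6]=9) = 9
step 8 = dur = C[7]=? = C[7]  (unknown; binding)
sum of known step durations = 50
dur[8] = total - known = 56 - 50 = 6
C[7] is the binding max in step 8, so C[7] = dur[8] = 6

C[7] = 6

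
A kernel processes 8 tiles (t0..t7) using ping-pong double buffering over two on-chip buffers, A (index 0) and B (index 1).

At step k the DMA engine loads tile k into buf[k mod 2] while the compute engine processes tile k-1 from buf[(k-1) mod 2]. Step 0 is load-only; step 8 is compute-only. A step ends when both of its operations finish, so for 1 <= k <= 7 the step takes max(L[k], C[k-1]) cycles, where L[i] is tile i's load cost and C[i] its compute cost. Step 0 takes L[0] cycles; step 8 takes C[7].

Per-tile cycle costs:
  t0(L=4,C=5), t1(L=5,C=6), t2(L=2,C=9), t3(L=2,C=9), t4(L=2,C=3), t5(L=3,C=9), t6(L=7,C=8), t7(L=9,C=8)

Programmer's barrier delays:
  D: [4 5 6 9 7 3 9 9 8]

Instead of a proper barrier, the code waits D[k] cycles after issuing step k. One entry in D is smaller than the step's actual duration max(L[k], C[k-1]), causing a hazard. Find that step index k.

[0] required=L[0]=4=4 vs D=4 ok
[1] required=max(L[1]=5,C[0]=5)=5 vs D=5 ok
[2] required=max(L[2]=2,C[1]=6)=6 vs D=6 ok
[3] required=max(L[3]=2,C[2]=9)=9 vs D=9 ok
[4] required=max(L[4]=2,C[3]=9)=9 vs D=7 SHORT
[5] required=max(L[5]=3,C[4]=3)=3 vs D=3 ok
[6] required=max(L[6]=7,C[5]=9)=9 vs D=9 ok
[7] required=max(L[7]=9,C[6]=8)=9 vs D=9 ok
[8] required=C[7]=8=8 vs D=8 ok

hazard at step 4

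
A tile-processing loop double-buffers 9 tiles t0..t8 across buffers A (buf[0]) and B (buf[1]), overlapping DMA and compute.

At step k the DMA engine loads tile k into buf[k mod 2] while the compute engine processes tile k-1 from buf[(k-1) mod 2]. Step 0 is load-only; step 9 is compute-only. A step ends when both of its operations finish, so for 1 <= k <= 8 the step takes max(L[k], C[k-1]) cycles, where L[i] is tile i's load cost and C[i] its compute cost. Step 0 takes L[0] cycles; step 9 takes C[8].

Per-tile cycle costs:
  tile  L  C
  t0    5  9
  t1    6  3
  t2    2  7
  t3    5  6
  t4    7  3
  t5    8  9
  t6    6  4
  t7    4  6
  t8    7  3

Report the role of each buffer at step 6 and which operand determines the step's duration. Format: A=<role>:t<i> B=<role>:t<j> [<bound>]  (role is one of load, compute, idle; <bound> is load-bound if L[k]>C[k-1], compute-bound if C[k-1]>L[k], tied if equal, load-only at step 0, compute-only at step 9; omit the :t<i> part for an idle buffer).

step 6: A=load:t6 B=compute:t5 [compute-bound]

k=0 load=t0/5c comp=- wait=5 total=5
k=1 load=t1/6c comp=t0/9c wait=9 total=14
k=2 load=t2/2c comp=t1/3c wait=3 total=17
k=3 load=t3/5c comp=t2/7c wait=7 total=24
k=4 load=t4/7c comp=t3/6c wait=7 total=31
k=5 load=t5/8c comp=t4/3c wait=8 total=39
k=6 load=t6/6c comp=t5/9c wait=9 total=48
k=7 load=t7/4c comp=t6/4c wait=4 total=52
k=8 load=t8/7c comp=t7/6c wait=7 total=59
k=9 load=- comp=t8/3c wait=3 total=62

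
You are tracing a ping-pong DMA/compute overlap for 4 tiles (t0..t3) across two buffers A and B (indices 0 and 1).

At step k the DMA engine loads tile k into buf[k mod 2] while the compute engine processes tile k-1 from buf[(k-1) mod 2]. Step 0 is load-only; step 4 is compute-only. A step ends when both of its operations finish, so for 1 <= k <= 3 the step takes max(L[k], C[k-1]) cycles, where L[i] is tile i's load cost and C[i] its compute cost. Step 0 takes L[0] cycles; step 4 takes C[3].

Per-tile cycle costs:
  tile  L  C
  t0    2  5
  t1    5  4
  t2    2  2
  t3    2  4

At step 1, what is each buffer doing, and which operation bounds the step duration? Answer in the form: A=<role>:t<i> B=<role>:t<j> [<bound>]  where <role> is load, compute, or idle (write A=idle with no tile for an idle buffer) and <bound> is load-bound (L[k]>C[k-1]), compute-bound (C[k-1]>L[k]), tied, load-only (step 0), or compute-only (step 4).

[0] DMA t0→A (2c) ∥ CU idle ⇒ 2c, clock 2
[1] DMA t1→B (5c) ∥ CU A:t0 (5c) ⇒ 5c, clock 7
[2] DMA t2→A (2c) ∥ CU B:t1 (4c) ⇒ 4c, clock 11
[3] DMA t3→B (2c) ∥ CU A:t2 (2c) ⇒ 2c, clock 13
[4] DMA idle ∥ CU B:t3 (4c) ⇒ 4c, clock 17

step 1: A=compute:t0 B=load:t1 [tied]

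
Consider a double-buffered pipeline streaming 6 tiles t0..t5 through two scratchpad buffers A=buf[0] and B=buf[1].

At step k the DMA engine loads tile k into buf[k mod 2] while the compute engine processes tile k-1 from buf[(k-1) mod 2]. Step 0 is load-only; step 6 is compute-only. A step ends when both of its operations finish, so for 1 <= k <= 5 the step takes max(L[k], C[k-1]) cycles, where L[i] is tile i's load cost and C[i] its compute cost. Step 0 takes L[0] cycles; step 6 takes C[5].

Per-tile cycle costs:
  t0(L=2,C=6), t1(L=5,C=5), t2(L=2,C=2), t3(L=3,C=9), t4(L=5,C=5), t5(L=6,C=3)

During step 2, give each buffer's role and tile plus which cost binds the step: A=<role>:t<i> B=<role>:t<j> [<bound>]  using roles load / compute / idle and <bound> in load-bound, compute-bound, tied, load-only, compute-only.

step 2: A=load:t2 B=compute:t1 [compute-bound]

[0] DMA t0→A (2c) ∥ CU idle ⇒ 2c, clock 2
[1] DMA t1→B (5c) ∥ CU A:t0 (6c) ⇒ 6c, clock 8
[2] DMA t2→A (2c) ∥ CU B:t1 (5c) ⇒ 5c, clock 13
[3] DMA t3→B (3c) ∥ CU A:t2 (2c) ⇒ 3c, clock 16
[4] DMA t4→A (5c) ∥ CU B:t3 (9c) ⇒ 9c, clock 25
[5] DMA t5→B (6c) ∥ CU A:t4 (5c) ⇒ 6c, clock 31
[6] DMA idle ∥ CU B:t5 (3c) ⇒ 3c, clock 34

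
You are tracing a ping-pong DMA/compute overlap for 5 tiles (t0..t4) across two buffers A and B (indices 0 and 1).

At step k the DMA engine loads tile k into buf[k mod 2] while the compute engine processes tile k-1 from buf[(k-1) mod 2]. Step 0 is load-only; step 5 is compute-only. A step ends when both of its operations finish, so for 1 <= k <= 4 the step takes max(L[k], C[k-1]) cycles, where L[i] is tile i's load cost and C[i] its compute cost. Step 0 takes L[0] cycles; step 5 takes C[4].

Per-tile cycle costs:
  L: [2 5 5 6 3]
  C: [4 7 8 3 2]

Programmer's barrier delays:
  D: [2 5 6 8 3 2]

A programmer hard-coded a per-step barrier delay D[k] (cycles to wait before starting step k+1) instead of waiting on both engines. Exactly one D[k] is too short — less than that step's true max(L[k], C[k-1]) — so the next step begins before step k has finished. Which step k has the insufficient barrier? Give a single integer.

step 0: need L[0]=2 = 2; D[0]=2 ok
step 1: need max(L[1]=5,C[0]=4) = 5; D[1]=5 ok
step 2: need max(L[2]=5,C[1]=7) = 7; D[2]=6 SHORT
step 3: need max(L[3]=6,C[2]=8) = 8; D[3]=8 ok
step 4: need max(L[4]=3,C[3]=3) = 3; D[4]=3 ok
step 5: need C[4]=2 = 2; D[5]=2 ok

hazard at step 2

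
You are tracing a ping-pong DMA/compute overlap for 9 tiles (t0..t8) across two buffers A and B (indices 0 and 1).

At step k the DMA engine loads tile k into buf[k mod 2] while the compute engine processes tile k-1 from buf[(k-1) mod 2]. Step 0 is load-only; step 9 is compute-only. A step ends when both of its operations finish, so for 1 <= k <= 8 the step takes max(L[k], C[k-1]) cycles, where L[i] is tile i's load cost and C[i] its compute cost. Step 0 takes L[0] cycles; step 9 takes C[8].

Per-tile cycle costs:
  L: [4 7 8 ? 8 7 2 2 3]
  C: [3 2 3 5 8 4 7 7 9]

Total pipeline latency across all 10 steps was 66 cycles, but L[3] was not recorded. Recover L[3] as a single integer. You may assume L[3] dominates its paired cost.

step 0 → dur = L[0]=4 = 4
step 1 → dur = max(L[1]=7, C[0]=3) = 7
step 2 → dur = max(L[2]=8, C[1]=2) = 8
step 3 → dur = max(L[3]=?, C[2]=3) = L[3]  (unknown; binding)
step 4 → dur = max(L[4]=8, C[3]=5) = 8
step 5 → dur = max(L[5]=7, C[4]=8) = 8
step 6 → dur = max(L[6]=2, C[5]=4) = 4
step 7 → dur = max(L[7]=2, C[6]=7) = 7
step 8 → dur = max(L[8]=3, C[7]=7) = 7
step 9 → dur = C[8]=9 = 9
sum of known step durations = 62
dur[3] = total - known = 66 - 62 = 4
L[3] is the binding max in step 3, so L[3] = dur[3] = 4

L[3] = 4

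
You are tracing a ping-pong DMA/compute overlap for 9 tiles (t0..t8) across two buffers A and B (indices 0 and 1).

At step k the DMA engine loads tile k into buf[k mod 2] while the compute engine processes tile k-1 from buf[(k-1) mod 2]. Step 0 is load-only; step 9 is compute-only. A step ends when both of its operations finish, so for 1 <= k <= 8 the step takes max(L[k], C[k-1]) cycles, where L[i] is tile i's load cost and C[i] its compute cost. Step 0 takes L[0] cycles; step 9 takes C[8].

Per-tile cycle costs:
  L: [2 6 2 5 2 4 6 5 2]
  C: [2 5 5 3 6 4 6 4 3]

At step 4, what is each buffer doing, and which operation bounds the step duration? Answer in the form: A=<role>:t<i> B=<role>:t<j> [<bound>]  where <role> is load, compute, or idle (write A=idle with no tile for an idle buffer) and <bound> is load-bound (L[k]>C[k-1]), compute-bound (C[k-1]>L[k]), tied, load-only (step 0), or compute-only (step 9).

step 0: L[0]=2 → dur=2, Σ=2 | A=load:t0 B=idle [load-only]
step 1: L[1]=6 C[0]=2 → dur=6, Σ=8 | A=compute:t0 B=load:t1 [load-bound]
step 2: L[2]=2 C[1]=5 → dur=5, Σ=13 | A=load:t2 B=compute:t1 [compute-bound]
step 3: L[3]=5 C[2]=5 → dur=5, Σ=18 | A=compute:t2 B=load:t3 [tied]
step 4: L[4]=2 C[3]=3 → dur=3, Σ=21 | A=load:t4 B=compute:t3 [compute-bound]
step 5: L[5]=4 C[4]=6 → dur=6, Σ=27 | A=compute:t4 B=load:t5 [compute-bound]
step 6: L[6]=6 C[5]=4 → dur=6, Σ=33 | A=load:t6 B=compute:t5 [load-bound]
step 7: L[7]=5 C[6]=6 → dur=6, Σ=39 | A=compute:t6 B=load:t7 [compute-bound]
step 8: L[8]=2 C[7]=4 → dur=4, Σ=43 | A=load:t8 B=compute:t7 [compute-bound]
step 9: C[8]=3 → dur=3, Σ=46 | A=compute:t8 B=idle [compute-only]

step 4: A=load:t4 B=compute:t3 [compute-bound]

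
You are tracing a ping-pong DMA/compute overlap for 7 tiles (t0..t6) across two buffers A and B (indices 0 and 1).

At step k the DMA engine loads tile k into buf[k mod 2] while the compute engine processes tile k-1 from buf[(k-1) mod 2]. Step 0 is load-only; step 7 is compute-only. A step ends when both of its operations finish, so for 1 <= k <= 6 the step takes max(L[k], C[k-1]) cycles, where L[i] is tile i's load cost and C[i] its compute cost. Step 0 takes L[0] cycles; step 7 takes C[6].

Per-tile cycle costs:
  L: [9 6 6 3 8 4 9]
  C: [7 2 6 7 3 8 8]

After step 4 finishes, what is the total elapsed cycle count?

end_cycle[4] = 36

  0. 9=9c; end=9; A:t0 B:-
  1. max(6,7)=7c; end=16; A:t0 B:t1
  2. max(6,2)=6c; end=22; A:t2 B:t1
  3. max(3,6)=6c; end=28; A:t2 B:t3
  4. max(8,7)=8c; end=36; A:t4 B:t3
  5. max(4,3)=4c; end=40; A:t4 B:t5
  6. max(9,8)=9c; end=49; A:t6 B:t5
  7. 8=8c; end=57; A:t6 B:t5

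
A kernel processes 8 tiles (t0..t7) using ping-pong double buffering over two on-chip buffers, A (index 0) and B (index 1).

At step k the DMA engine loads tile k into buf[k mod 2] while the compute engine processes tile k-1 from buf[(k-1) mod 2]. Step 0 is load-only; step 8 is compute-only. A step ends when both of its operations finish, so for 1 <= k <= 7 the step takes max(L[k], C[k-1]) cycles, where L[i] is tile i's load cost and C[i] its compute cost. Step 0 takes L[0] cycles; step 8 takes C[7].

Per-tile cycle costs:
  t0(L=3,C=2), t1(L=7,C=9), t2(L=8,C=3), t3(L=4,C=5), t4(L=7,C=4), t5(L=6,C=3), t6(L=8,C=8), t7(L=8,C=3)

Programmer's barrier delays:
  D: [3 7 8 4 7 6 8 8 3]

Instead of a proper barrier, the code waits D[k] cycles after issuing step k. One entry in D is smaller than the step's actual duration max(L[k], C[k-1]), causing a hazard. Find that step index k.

hazard at step 2

k=0 barrier L[0]=3→3c, D[0]=3 ok
k=1 barrier max(L[1]=7,C[0]=2)→7c, D[1]=7 ok
k=2 barrier max(L[2]=8,C[1]=9)→9c, D[2]=8 SHORT
k=3 barrier max(L[3]=4,C[2]=3)→4c, D[3]=4 ok
k=4 barrier max(L[4]=7,C[3]=5)→7c, D[4]=7 ok
k=5 barrier max(L[5]=6,C[4]=4)→6c, D[5]=6 ok
k=6 barrier max(L[6]=8,C[5]=3)→8c, D[6]=8 ok
k=7 barrier max(L[7]=8,C[6]=8)→8c, D[7]=8 ok
k=8 barrier C[7]=3→3c, D[8]=3 ok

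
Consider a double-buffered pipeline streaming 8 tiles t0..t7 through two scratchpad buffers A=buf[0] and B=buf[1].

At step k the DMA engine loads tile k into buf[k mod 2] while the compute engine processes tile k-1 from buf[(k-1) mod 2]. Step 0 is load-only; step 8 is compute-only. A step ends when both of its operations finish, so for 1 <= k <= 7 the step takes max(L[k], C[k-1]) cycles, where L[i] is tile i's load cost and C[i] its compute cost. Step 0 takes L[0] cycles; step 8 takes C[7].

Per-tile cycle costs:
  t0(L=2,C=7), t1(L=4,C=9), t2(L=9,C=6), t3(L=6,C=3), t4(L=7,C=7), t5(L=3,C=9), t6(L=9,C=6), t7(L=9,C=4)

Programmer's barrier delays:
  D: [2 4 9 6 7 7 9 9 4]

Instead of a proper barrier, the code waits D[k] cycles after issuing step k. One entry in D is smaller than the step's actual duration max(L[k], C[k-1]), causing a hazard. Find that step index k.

step 0: need L[0]=2 = 2; D[0]=2 ok
step 1: need max(L[1]=4,C[0]=7) = 7; D[1]=4 SHORT
step 2: need max(L[2]=9,C[1]=9) = 9; D[2]=9 ok
step 3: need max(L[3]=6,C[2]=6) = 6; D[3]=6 ok
step 4: need max(L[4]=7,C[3]=3) = 7; D[4]=7 ok
step 5: need max(L[5]=3,C[4]=7) = 7; D[5]=7 ok
step 6: need max(L[6]=9,C[5]=9) = 9; D[6]=9 ok
step 7: need max(L[7]=9,C[6]=6) = 9; D[7]=9 ok
step 8: need C[7]=4 = 4; D[8]=4 ok

hazard at step 1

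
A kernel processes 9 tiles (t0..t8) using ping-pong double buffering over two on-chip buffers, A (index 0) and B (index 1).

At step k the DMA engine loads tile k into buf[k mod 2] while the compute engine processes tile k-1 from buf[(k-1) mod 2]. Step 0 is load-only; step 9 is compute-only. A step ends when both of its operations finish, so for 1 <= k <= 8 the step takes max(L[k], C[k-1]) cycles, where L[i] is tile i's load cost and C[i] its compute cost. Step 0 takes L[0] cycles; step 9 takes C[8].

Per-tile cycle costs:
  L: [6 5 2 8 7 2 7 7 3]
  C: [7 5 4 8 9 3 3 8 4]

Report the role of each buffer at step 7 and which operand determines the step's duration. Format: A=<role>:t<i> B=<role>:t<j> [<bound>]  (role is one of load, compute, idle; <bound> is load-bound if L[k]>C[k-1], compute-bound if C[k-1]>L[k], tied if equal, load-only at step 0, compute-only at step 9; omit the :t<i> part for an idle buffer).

  0. 6=6c; end=6; A:t0 B:-
  1. max(5,7)=7c; end=13; A:t0 B:t1
  2. max(2,5)=5c; end=18; A:t2 B:t1
  3. max(8,4)=8c; end=26; A:t2 B:t3
  4. max(7,8)=8c; end=34; A:t4 B:t3
  5. max(2,9)=9c; end=43; A:t4 B:t5
  6. max(7,3)=7c; end=50; A:t6 B:t5
  7. max(7,3)=7c; end=57; A:t6 B:t7
  8. max(3,8)=8c; end=65; A:t8 B:t7
  9. 4=4c; end=69; A:t8 B:t7

step 7: A=compute:t6 B=load:t7 [load-bound]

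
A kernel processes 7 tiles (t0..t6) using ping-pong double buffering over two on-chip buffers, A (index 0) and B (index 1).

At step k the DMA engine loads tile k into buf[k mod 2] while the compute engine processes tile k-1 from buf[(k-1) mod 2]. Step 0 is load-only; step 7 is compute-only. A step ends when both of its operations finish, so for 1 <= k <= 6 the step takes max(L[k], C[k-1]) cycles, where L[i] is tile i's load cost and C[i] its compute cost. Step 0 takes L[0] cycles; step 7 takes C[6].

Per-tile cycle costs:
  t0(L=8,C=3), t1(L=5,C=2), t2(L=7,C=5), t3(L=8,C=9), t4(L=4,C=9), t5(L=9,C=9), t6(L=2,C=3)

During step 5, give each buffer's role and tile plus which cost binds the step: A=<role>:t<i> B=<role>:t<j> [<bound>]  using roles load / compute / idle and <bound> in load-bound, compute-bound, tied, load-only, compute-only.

step 5: A=compute:t4 B=load:t5 [tied]

step 0: L[0]=8 → dur=8, Σ=8 | A=load:t0 B=idle [load-only]
step 1: L[1]=5 C[0]=3 → dur=5, Σ=13 | A=compute:t0 B=load:t1 [load-bound]
step 2: L[2]=7 C[1]=2 → dur=7, Σ=20 | A=load:t2 B=compute:t1 [load-bound]
step 3: L[3]=8 C[2]=5 → dur=8, Σ=28 | A=compute:t2 B=load:t3 [load-bound]
step 4: L[4]=4 C[3]=9 → dur=9, Σ=37 | A=load:t4 B=compute:t3 [compute-bound]
step 5: L[5]=9 C[4]=9 → dur=9, Σ=46 | A=compute:t4 B=load:t5 [tied]
step 6: L[6]=2 C[5]=9 → dur=9, Σ=55 | A=load:t6 B=compute:t5 [compute-bound]
step 7: C[6]=3 → dur=3, Σ=58 | A=compute:t6 B=idle [compute-only]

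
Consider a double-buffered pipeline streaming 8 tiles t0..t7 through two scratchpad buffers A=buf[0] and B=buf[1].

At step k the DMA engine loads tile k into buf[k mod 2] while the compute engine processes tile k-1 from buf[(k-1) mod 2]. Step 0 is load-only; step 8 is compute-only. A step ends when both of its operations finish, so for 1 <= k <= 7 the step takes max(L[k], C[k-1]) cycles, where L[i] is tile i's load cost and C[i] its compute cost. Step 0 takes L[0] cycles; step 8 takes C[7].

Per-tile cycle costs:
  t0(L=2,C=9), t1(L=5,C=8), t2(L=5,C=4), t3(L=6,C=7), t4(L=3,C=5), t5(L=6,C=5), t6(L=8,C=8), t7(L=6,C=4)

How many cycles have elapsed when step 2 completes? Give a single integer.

k=0 load=t0/2c comp=- wait=2 total=2
k=1 load=t1/5c comp=t0/9c wait=9 total=11
k=2 load=t2/5c comp=t1/8c wait=8 total=19
k=3 load=t3/6c comp=t2/4c wait=6 total=25
k=4 load=t4/3c comp=t3/7c wait=7 total=32
k=5 load=t5/6c comp=t4/5c wait=6 total=38
k=6 load=t6/8c comp=t5/5c wait=8 total=46
k=7 load=t7/6c comp=t6/8c wait=8 total=54
k=8 load=- comp=t7/4c wait=4 total=58

end_cycle[2] = 19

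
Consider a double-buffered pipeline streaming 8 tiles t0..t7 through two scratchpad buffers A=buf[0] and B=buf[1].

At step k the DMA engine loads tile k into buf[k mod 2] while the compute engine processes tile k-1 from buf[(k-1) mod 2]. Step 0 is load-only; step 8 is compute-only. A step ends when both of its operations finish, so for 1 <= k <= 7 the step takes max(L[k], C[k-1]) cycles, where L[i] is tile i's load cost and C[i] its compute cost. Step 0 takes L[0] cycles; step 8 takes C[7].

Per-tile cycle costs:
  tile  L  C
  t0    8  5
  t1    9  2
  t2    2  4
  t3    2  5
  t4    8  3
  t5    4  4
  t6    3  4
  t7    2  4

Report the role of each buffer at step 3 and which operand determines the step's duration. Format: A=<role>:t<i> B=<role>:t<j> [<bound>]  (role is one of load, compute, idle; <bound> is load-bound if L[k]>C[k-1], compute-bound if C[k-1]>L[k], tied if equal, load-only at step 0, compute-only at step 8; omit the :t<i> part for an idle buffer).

step 0: L[0]=8 → dur=8, Σ=8 | A=load:t0 B=idle [load-only]
step 1: L[1]=9 C[0]=5 → dur=9, Σ=17 | A=compute:t0 B=load:t1 [load-bound]
step 2: L[2]=2 C[1]=2 → dur=2, Σ=19 | A=load:t2 B=compute:t1 [tied]
step 3: L[3]=2 C[2]=4 → dur=4, Σ=23 | A=compute:t2 B=load:t3 [compute-bound]
step 4: L[4]=8 C[3]=5 → dur=8, Σ=31 | A=load:t4 B=compute:t3 [load-bound]
step 5: L[5]=4 C[4]=3 → dur=4, Σ=35 | A=compute:t4 B=load:t5 [load-bound]
step 6: L[6]=3 C[5]=4 → dur=4, Σ=39 | A=load:t6 B=compute:t5 [compute-bound]
step 7: L[7]=2 C[6]=4 → dur=4, Σ=43 | A=compute:t6 B=load:t7 [compute-bound]
step 8: C[7]=4 → dur=4, Σ=47 | A=idle B=compute:t7 [compute-only]

step 3: A=compute:t2 B=load:t3 [compute-bound]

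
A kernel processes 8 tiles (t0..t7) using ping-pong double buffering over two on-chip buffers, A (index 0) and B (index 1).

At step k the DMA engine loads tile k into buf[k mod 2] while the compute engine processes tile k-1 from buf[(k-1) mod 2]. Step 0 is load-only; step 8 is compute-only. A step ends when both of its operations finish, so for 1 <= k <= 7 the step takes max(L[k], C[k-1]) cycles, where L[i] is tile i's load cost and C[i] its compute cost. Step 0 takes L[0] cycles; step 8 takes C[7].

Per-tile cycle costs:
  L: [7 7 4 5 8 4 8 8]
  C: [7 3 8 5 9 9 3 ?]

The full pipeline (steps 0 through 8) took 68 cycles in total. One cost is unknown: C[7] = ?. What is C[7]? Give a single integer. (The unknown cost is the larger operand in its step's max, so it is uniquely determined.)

step 0 | dur = L[0]=7 = 7
step 1 | dur = max(L[1]=7, C[0]=7) = 7
step 2 | dur = max(L[2]=4, C[1]=3) = 4
step 3 | dur = max(L[3]=5, C[2]=8) = 8
step 4 | dur = max(L[4]=8, C[3]=5) = 8
step 5 | dur = max(L[5]=4, C[4]=9) = 9
step 6 | dur = max(L[6]=8, C[5]=9) = 9
step 7 | dur = max(L[7]=8, C[6]=3) = 8
step 8 | dur = C[7]=? = C[7]  (unknown; binding)
sum of known step durations = 60
dur[8] = total - known = 68 - 60 = 8
C[7] is the binding max in step 8, so C[7] = dur[8] = 8

C[7] = 8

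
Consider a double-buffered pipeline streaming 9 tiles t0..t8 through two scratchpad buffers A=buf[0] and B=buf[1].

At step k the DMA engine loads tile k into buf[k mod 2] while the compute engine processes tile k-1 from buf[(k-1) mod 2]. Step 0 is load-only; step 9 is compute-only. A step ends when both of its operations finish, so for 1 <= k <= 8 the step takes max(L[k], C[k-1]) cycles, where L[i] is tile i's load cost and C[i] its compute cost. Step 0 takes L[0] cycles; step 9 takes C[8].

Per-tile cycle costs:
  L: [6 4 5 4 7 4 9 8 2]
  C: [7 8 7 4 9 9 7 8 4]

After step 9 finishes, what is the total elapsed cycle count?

end_cycle[9] = 73

step 0: L[0]=6 → dur=6, Σ=6 | A=load:t0 B=idle [load-only]
step 1: L[1]=4 C[0]=7 → dur=7, Σ=13 | A=compute:t0 B=load:t1 [compute-bound]
step 2: L[2]=5 C[1]=8 → dur=8, Σ=21 | A=load:t2 B=compute:t1 [compute-bound]
step 3: L[3]=4 C[2]=7 → dur=7, Σ=28 | A=compute:t2 B=load:t3 [compute-bound]
step 4: L[4]=7 C[3]=4 → dur=7, Σ=35 | A=load:t4 B=compute:t3 [load-bound]
step 5: L[5]=4 C[4]=9 → dur=9, Σ=44 | A=compute:t4 B=load:t5 [compute-bound]
step 6: L[6]=9 C[5]=9 → dur=9, Σ=53 | A=load:t6 B=compute:t5 [tied]
step 7: L[7]=8 C[6]=7 → dur=8, Σ=61 | A=compute:t6 B=load:t7 [load-bound]
step 8: L[8]=2 C[7]=8 → dur=8, Σ=69 | A=load:t8 B=compute:t7 [compute-bound]
step 9: C[8]=4 → dur=4, Σ=73 | A=compute:t8 B=idle [compute-only]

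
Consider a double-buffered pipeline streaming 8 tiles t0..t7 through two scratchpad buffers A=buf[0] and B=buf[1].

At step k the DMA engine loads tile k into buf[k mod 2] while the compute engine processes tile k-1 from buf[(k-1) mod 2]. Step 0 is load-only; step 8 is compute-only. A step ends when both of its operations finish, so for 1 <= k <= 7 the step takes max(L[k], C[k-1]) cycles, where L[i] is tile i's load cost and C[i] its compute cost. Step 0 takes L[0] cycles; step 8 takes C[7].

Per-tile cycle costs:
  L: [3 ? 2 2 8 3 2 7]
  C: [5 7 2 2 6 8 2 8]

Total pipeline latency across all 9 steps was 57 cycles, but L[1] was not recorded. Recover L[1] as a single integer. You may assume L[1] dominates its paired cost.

L[1] = 8

step 0 | dur = L[0]=3 = 3
step 1 | dur = max(L[1]=?, C[0]=5) = L[1]  (unknown; binding)
step 2 | dur = max(L[2]=2, C[1]=7) = 7
step 3 | dur = max(L[3]=2, C[2]=2) = 2
step 4 | dur = max(L[4]=8, C[3]=2) = 8
step 5 | dur = max(L[5]=3, C[4]=6) = 6
step 6 | dur = max(L[6]=2, C[5]=8) = 8
step 7 | dur = max(L[7]=7, C[6]=2) = 7
step 8 | dur = C[7]=8 = 8
sum of known step durations = 49
dur[1] = total - known = 57 - 49 = 8
L[1] is the binding max in step 1, so L[1] = dur[1] = 8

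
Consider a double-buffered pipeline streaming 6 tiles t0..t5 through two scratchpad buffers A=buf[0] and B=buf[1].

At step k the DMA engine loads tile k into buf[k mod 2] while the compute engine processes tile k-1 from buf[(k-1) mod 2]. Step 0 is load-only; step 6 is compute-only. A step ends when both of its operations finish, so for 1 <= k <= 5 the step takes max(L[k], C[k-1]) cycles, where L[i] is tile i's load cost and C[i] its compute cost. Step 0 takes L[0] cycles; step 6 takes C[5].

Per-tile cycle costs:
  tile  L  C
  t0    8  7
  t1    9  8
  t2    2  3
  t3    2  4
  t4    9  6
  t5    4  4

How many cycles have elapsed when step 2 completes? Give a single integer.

[0] DMA t0→A (8c) ∥ CU idle ⇒ 8c, clock 8
[1] DMA t1→B (9c) ∥ CU A:t0 (7c) ⇒ 9c, clock 17
[2] DMA t2→A (2c) ∥ CU B:t1 (8c) ⇒ 8c, clock 25
[3] DMA t3→B (2c) ∥ CU A:t2 (3c) ⇒ 3c, clock 28
[4] DMA t4→A (9c) ∥ CU B:t3 (4c) ⇒ 9c, clock 37
[5] DMA t5→B (4c) ∥ CU A:t4 (6c) ⇒ 6c, clock 43
[6] DMA idle ∥ CU B:t5 (4c) ⇒ 4c, clock 47

end_cycle[2] = 25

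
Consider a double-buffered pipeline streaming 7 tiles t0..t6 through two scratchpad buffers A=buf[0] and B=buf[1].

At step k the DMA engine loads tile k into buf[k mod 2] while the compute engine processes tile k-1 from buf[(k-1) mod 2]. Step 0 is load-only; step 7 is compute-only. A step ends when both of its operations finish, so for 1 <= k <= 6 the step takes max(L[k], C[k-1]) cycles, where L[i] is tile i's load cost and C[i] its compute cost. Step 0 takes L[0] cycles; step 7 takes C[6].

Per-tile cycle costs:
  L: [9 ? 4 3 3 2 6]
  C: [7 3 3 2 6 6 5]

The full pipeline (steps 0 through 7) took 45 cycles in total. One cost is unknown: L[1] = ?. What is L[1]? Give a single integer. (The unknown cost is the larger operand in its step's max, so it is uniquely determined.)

L[1] = 9

step 0 → dur = L[0]=9 = 9
step 1 → dur = max(L[1]=?, C[0]=7) = L[1]  (unknown; binding)
step 2 → dur = max(L[2]=4, C[1]=3) = 4
step 3 → dur = max(L[3]=3, C[2]=3) = 3
step 4 → dur = max(L[4]=3, C[3]=2) = 3
step 5 → dur = max(L[5]=2, C[4]=6) = 6
step 6 → dur = max(L[6]=6, C[5]=6) = 6
step 7 → dur = C[6]=5 = 5
sum of known step durations = 36
dur[1] = total - known = 45 - 36 = 9
L[1] is the binding max in step 1, so L[1] = dur[1] = 9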